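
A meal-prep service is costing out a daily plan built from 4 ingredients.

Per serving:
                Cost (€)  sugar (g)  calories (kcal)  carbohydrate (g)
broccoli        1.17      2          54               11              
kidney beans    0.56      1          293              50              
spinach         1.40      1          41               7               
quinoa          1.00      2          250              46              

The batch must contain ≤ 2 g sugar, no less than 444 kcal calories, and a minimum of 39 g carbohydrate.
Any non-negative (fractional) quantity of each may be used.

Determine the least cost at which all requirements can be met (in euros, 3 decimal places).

€0.849

Let x1 = servings of broccoli, x2 = servings of kidney beans, x3 = servings of spinach, x4 = servings of quinoa.
Minimize 1.17x1 + 0.56x2 + 1.4x3 + 1x4 subject to:
  2x1 + 1x2 + 1x3 + 2x4 ≤ 2   (sugar)
  54x1 + 293x2 + 41x3 + 250x4 ≥ 444   (calories)
  11x1 + 50x2 + 7x3 + 46x4 ≥ 39   (carbohydrate)
  x1, x2, x3, x4 ≥ 0.
The optimal basis is {kidney beans}; broccoli, spinach, quinoa drop out. There the calories constraint is tight.
Optimal quantities: kidney beans = 1.5154 servings.
Objective = 0.56·1.5154 = 0.84862.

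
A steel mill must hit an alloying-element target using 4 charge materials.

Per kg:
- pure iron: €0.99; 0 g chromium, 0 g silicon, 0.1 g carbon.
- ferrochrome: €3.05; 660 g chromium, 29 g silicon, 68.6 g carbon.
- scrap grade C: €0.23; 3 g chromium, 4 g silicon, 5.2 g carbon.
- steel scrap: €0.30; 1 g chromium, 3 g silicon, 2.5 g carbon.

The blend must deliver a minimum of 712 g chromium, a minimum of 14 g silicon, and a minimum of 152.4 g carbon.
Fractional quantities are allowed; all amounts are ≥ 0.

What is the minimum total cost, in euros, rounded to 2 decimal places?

€6.76

Let x1 = kg of pure iron, x2 = kg of ferrochrome, x3 = kg of scrap grade C, x4 = kg of steel scrap.
min 0.99x1 + 3.05x2 + 0.23x3 + 0.3x4 with:
  660x2 + 3x3 + 1x4 ≥ 712   (chromium)
  29x2 + 4x3 + 3x4 ≥ 14   (silicon)
  0.1x1 + 68.6x2 + 5.2x3 + 2.5x4 ≥ 152.4   (carbon)
  x1, x2, x3, x4 ≥ 0.
The minimum-cost mix takes nothing from pure iron, steel scrap — only ferrochrome, scrap grade C. There the chromium and carbon constraints are tight.
Optimal quantities: ferrochrome = 1.006 kg, scrap grade C = 16.04 kg.
Total cost: 3.05·1.006 + 0.23·16.04 = 6.7575.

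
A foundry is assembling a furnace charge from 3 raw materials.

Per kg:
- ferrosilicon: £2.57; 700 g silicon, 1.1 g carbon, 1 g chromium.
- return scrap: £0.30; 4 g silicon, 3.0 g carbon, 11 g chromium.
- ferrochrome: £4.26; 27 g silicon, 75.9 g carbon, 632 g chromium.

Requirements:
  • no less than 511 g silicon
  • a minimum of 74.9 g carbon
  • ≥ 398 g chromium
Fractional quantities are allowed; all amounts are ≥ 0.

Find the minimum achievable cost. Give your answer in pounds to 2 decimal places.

Treat it as an LP. Let x1 = kg of ferrosilicon, x2 = kg of return scrap, x3 = kg of ferrochrome.
Minimise 2.57x1 + 0.3x2 + 4.26x3 with:
  700x1 + 4x2 + 27x3 ≥ 511   (silicon)
  1.1x1 + 3x2 + 75.9x3 ≥ 74.9   (carbon)
  1x1 + 11x2 + 632x3 ≥ 398   (chromium)
  x1, x2, x3 ≥ 0.
The minimum-cost mix takes nothing from return scrap — only ferrosilicon, ferrochrome. The silicon and carbon requirements are met with equality.
Optimal quantities: ferrosilicon = 0.6923 kg, ferrochrome = 0.9768 kg.
Cost = 2.57·0.6923 + 4.26·0.9768 = 5.9404.

£5.94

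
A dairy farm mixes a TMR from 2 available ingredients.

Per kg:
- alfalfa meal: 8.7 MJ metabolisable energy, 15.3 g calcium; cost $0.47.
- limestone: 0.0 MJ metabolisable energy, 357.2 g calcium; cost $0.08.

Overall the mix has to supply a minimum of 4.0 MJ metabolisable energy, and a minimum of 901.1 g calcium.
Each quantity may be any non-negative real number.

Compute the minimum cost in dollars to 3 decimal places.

This is a linear program. Let x1 = kg of alfalfa meal, x2 = kg of limestone.
Minimise 0.47x1 + 0.08x2 with:
  8.7x1 ≥ 4   (metabolisable energy)
  15.3x1 + 357.2x2 ≥ 901.1   (calcium)
  x1, x2 ≥ 0.
Both inputs are positive at the optimum. The metabolisable energy and calcium requirements are met with equality.
So alfalfa meal = 0.4598 kg, limestone = 2.503 kg.
Total cost: 0.47·0.4598 + 0.08·2.503 = 0.41635.

$0.416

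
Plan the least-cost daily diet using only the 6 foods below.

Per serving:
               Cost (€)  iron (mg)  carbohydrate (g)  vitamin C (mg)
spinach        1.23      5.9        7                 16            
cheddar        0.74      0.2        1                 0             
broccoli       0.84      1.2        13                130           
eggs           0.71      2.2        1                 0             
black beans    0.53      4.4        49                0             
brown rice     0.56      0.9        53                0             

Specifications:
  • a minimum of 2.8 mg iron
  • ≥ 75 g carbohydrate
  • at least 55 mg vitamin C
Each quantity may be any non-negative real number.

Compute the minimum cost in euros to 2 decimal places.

This is a linear program. Let x1 = servings of spinach, x2 = servings of cheddar, x3 = servings of broccoli, x4 = servings of eggs, x5 = servings of black beans, x6 = servings of brown rice.
Minimise 1.23x1 + 0.74x2 + 0.84x3 + 0.71x4 + 0.53x5 + 0.56x6 with:
  5.9x1 + 0.2x2 + 1.2x3 + 2.2x4 + 4.4x5 + 0.9x6 ≥ 2.8   (iron)
  7x1 + 1x2 + 13x3 + 1x4 + 49x5 + 53x6 ≥ 75   (carbohydrate)
  16x1 + 130x3 ≥ 55   (vitamin C)
  x1, x2, x3, x4, x5, x6 ≥ 0.
The cheapest feasible vertex uses only broccoli, black beans, brown rice; spinach, cheddar, eggs are not used. There the iron, carbohydrate, vitamin C constraints are tight.
Optimal quantities: broccoli = 0.4231 servings, black beans = 0.3117 servings, brown rice = 1.023 servings.
Cost = 0.84·0.4231 + 0.53·0.3117 + 0.56·1.023 = 1.0935.

€1.09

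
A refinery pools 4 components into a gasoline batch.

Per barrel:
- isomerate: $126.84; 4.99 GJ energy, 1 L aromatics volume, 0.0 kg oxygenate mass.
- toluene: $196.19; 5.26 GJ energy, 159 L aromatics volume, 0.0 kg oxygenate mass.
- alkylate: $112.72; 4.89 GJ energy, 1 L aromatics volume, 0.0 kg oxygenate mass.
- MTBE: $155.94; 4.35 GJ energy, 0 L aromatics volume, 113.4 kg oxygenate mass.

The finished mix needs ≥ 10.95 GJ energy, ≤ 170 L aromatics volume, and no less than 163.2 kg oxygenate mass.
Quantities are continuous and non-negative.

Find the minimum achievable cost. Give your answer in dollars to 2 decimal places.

Let x1 = barrels of isomerate, x2 = barrels of toluene, x3 = barrels of alkylate, x4 = barrels of MTBE.
Minimise 126.84x1 + 196.19x2 + 112.72x3 + 155.94x4 with:
  4.99x1 + 5.26x2 + 4.89x3 + 4.35x4 ≥ 10.95   (energy)
  1x1 + 159x2 + 1x3 ≤ 170   (aromatics volume)
  113.4x4 ≥ 163.2   (oxygenate mass)
  x1, x2, x3, x4 ≥ 0.
The optimal basis is {alkylate, MTBE}; isomerate, toluene drop out. Binding constraints: energy and oxygenate mass.
That vertex is x3 = 0.959035, x4 = 1.43915.
Objective = 112.72·0.959035 + 155.94·1.43915 = 332.5235.

$332.52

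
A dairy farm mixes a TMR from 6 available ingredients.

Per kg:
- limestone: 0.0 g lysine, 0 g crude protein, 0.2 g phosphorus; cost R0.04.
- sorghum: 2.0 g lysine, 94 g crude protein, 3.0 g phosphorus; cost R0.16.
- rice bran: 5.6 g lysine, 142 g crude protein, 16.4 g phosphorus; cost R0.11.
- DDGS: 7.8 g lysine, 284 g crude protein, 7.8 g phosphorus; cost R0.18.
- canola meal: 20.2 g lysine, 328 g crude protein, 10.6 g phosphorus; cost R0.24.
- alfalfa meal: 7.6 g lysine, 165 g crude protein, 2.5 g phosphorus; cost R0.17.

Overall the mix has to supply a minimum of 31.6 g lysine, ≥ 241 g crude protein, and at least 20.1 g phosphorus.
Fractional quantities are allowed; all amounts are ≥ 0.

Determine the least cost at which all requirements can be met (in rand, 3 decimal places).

Set it up as a linear program. Let x1 = kg of limestone, x2 = kg of sorghum, x3 = kg of rice bran, x4 = kg of DDGS, x5 = kg of canola meal, x6 = kg of alfalfa meal.
Minimize 0.04x1 + 0.16x2 + 0.11x3 + 0.18x4 + 0.24x5 + 0.17x6 with:
  2x2 + 5.6x3 + 7.8x4 + 20.2x5 + 7.6x6 ≥ 31.6   (lysine)
  94x2 + 142x3 + 284x4 + 328x5 + 165x6 ≥ 241   (crude protein)
  0.2x1 + 3x2 + 16.4x3 + 7.8x4 + 10.6x5 + 2.5x6 ≥ 20.1   (phosphorus)
  x1, x2, x3, x4, x5, x6 ≥ 0.
At the optimum only rice bran, canola meal are positive (limestone, sorghum, DDGS, alfalfa meal = 0). Binding constraints: lysine and phosphorus.
That vertex is x3 = 0.2613, x5 = 1.492.
Total cost: 0.11·0.2613 + 0.24·1.492 = 0.38682.

R0.387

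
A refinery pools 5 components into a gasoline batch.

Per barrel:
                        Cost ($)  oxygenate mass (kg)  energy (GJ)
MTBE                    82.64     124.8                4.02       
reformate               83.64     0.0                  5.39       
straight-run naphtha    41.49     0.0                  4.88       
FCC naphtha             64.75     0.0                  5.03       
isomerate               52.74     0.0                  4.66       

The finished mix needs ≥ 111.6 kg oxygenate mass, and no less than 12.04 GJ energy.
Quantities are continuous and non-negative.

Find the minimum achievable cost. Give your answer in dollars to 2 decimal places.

$145.70

Treat it as an LP. Let x1 = barrels of MTBE, x2 = barrels of reformate, x3 = barrels of straight-run naphtha, x4 = barrels of FCC naphtha, x5 = barrels of isomerate.
min 82.64x1 + 83.64x2 + 41.49x3 + 64.75x4 + 52.74x5 subject to:
  124.8x1 ≥ 111.6   (oxygenate mass)
  4.02x1 + 5.39x2 + 4.88x3 + 5.03x4 + 4.66x5 ≥ 12.04   (energy)
  x1, x2, x3, x4, x5 ≥ 0.
The minimum-cost mix takes nothing from reformate, FCC naphtha, isomerate — only MTBE, straight-run naphtha. The oxygenate mass and energy requirements are met with equality.
So MTBE = 0.89423 barrels, straight-run naphtha = 1.7306 barrels.
Cost = 82.64·0.89423 + 41.49·1.7306 = 145.7018.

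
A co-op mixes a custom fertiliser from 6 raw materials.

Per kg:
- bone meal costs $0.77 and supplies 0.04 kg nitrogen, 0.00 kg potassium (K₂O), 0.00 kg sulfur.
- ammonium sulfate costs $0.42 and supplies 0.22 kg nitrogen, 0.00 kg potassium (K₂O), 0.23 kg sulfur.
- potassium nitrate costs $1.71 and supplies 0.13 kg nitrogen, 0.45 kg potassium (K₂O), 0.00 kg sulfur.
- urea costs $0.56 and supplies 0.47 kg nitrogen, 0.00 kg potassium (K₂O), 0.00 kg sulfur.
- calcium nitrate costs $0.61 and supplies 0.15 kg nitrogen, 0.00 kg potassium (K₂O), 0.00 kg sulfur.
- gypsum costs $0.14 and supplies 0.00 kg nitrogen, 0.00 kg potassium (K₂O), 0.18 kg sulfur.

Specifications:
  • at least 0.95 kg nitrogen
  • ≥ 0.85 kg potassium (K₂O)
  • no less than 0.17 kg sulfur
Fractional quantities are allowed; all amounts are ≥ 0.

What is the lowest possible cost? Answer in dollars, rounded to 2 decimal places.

Treat it as an LP. Let x1 = kg of bone meal, x2 = kg of ammonium sulfate, x3 = kg of potassium nitrate, x4 = kg of urea, x5 = kg of calcium nitrate, x6 = kg of gypsum.
Minimize 0.77x1 + 0.42x2 + 1.71x3 + 0.56x4 + 0.61x5 + 0.14x6 subject to:
  0.04x1 + 0.22x2 + 0.13x3 + 0.47x4 + 0.15x5 ≥ 0.95   (nitrogen)
  0.45x3 ≥ 0.85   (potassium (K₂O))
  0.23x2 + 0.18x6 ≥ 0.17   (sulfur)
  x1, x2, x3, x4, x5, x6 ≥ 0.
The cheapest feasible vertex uses only ammonium sulfate, potassium nitrate, urea; bone meal, calcium nitrate, gypsum are not used. There the nitrogen, potassium (K₂O), sulfur constraints are tight.
Solving gives x2 = 0.7391, x3 = 1.889, x4 = 1.153.
Objective = 0.42·0.7391 + 1.71·1.889 + 0.56·1.153 = 4.1863.

$4.19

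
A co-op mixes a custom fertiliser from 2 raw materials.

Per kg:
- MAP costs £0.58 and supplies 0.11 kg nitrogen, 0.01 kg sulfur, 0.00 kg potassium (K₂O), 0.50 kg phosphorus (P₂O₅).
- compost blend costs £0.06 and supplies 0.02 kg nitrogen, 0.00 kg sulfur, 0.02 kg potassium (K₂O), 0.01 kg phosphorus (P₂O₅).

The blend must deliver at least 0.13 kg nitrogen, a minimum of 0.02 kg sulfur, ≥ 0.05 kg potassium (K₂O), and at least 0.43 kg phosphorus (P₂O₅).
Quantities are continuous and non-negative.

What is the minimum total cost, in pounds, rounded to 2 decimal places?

£1.31

Set it up as a linear program. Let x1 = kg of MAP, x2 = kg of compost blend.
min 0.58x1 + 0.06x2 with:
  0.11x1 + 0.02x2 ≥ 0.13   (nitrogen)
  0.01x1 ≥ 0.02   (sulfur)
  0.02x2 ≥ 0.05   (potassium (K₂O))
  0.5x1 + 0.01x2 ≥ 0.43   (phosphorus (P₂O₅))
  x1, x2 ≥ 0.
Both inputs are positive at the optimum. Binding constraints: sulfur and potassium (K₂O).
That vertex is x1 = 2, x2 = 2.5.
Cost = 0.58·2 + 0.06·2.5 = 1.3100.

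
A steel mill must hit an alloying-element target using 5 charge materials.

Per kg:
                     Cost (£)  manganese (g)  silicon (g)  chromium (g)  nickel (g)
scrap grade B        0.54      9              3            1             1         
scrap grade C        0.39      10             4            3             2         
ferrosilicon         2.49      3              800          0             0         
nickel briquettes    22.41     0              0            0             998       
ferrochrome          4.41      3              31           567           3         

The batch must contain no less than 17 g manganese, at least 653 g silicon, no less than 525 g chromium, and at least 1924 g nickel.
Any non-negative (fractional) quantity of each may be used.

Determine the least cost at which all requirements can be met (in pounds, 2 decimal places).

This is a linear program. Let x1 = kg of scrap grade B, x2 = kg of scrap grade C, x3 = kg of ferrosilicon, x4 = kg of nickel briquettes, x5 = kg of ferrochrome.
Minimize 0.54x1 + 0.39x2 + 2.49x3 + 22.41x4 + 4.41x5 with:
  9x1 + 10x2 + 3x3 + 3x5 ≥ 17   (manganese)
  3x1 + 4x2 + 800x3 + 31x5 ≥ 653   (silicon)
  1x1 + 3x2 + 567x5 ≥ 525   (chromium)
  1x1 + 2x2 + 998x4 + 3x5 ≥ 1924   (nickel)
  x1, x2, x3, x4, x5 ≥ 0.
The cheapest feasible vertex uses only scrap grade C, ferrosilicon, nickel briquettes, ferrochrome; scrap grade B is not used. Binding constraints: manganese, silicon, chromium, nickel.
Optimal quantities: scrap grade C = 1.192 kg, ferrosilicon = 0.7747 kg, nickel briquettes = 1.923 kg, ferrochrome = 0.9196 kg.
Cost = 0.39·1.192 + 2.49·0.7747 + 22.41·1.923 + 4.41·0.9196 = 49.5437.

£49.54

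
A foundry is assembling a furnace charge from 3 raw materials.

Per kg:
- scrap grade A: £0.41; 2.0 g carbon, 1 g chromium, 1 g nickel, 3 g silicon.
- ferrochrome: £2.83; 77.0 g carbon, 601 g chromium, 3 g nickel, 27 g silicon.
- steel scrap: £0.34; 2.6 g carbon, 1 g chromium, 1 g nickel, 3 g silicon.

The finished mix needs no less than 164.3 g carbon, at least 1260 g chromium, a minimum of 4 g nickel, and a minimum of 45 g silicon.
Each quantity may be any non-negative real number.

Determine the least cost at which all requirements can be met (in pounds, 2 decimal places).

£6.04

Treat it as an LP. Let x1 = kg of scrap grade A, x2 = kg of ferrochrome, x3 = kg of steel scrap.
min 0.41x1 + 2.83x2 + 0.34x3 subject to:
  2x1 + 77x2 + 2.6x3 ≥ 164.3   (carbon)
  1x1 + 601x2 + 1x3 ≥ 1260   (chromium)
  1x1 + 3x2 + 1x3 ≥ 4   (nickel)
  3x1 + 27x2 + 3x3 ≥ 45   (silicon)
  x1, x2, x3 ≥ 0.
The cheapest feasible vertex uses only ferrochrome; scrap grade A, steel scrap are not used. The carbon requirement is met with equality.
Solving gives x2 = 2.134.
Total cost: 2.83·2.134 = 6.0392.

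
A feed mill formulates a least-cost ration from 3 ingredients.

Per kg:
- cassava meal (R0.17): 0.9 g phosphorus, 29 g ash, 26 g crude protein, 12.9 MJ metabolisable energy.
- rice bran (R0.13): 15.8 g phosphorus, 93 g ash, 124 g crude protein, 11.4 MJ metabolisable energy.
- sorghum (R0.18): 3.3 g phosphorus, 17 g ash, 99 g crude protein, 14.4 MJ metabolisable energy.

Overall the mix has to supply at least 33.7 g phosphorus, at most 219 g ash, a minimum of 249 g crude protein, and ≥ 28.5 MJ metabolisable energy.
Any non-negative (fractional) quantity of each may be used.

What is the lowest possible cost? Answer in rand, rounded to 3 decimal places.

Let x1 = kg of cassava meal, x2 = kg of rice bran, x3 = kg of sorghum.
Minimise 0.17x1 + 0.13x2 + 0.18x3 with:
  0.9x1 + 15.8x2 + 3.3x3 ≥ 33.7   (phosphorus)
  29x1 + 93x2 + 17x3 ≤ 219   (ash)
  26x1 + 124x2 + 99x3 ≥ 249   (crude protein)
  12.9x1 + 11.4x2 + 14.4x3 ≥ 28.5   (metabolisable energy)
  x1, x2, x3 ≥ 0.
The cheapest feasible vertex uses only rice bran, sorghum; cassava meal is not used. There the ash and metabolisable energy constraints are tight.
That vertex is x2 = 2.33, x3 = 0.1344.
Cost = 0.13·2.33 + 0.18·0.1344 = 0.32709.

R0.327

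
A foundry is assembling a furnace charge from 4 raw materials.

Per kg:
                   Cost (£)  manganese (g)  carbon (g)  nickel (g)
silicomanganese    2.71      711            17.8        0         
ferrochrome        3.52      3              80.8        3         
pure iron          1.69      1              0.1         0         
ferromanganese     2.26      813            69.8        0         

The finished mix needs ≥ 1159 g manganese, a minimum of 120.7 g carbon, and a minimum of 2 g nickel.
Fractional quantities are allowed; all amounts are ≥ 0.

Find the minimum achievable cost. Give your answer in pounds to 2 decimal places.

£5.56

Let x1 = kg of silicomanganese, x2 = kg of ferrochrome, x3 = kg of pure iron, x4 = kg of ferromanganese.
min 2.71x1 + 3.52x2 + 1.69x3 + 2.26x4 s.t.:
  711x1 + 3x2 + 1x3 + 813x4 ≥ 1159   (manganese)
  17.8x1 + 80.8x2 + 0.1x3 + 69.8x4 ≥ 120.7   (carbon)
  3x2 ≥ 2   (nickel)
  x1, x2, x3, x4 ≥ 0.
The minimum-cost mix takes nothing from silicomanganese, pure iron — only ferrochrome, ferromanganese. There the manganese and nickel constraints are tight.
Solving gives x2 = 0.6667, x4 = 1.423.
Hence cost = 3.52·0.6667 + 2.26·1.423 = £5.5628.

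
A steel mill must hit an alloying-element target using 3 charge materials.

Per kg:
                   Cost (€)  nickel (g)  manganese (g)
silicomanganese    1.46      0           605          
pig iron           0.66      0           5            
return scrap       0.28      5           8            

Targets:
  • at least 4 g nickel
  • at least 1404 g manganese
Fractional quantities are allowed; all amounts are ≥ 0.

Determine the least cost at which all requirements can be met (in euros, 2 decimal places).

€3.60

Let x1 = kg of silicomanganese, x2 = kg of pig iron, x3 = kg of return scrap.
Minimise 1.46x1 + 0.66x2 + 0.28x3 subject to:
  5x3 ≥ 4   (nickel)
  605x1 + 5x2 + 8x3 ≥ 1404   (manganese)
  x1, x2, x3 ≥ 0.
The cheapest feasible vertex uses only silicomanganese, return scrap; pig iron is not used. There the nickel and manganese constraints are tight.
Optimal quantities: silicomanganese = 2.31 kg, return scrap = 0.8 kg.
Cost = 1.46·2.31 + 0.28·0.8 = 3.5966.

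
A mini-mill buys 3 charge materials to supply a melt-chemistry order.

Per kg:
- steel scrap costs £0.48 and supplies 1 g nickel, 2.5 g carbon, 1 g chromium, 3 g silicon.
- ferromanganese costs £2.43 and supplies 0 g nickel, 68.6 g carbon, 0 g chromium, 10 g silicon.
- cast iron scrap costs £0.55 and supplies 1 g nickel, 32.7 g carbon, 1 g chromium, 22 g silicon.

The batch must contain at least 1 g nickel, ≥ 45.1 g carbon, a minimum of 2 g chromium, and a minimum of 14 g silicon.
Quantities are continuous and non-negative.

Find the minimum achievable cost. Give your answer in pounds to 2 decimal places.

Let x1 = kg of steel scrap, x2 = kg of ferromanganese, x3 = kg of cast iron scrap.
Minimise 0.48x1 + 2.43x2 + 0.55x3 subject to:
  1x1 + 1x3 ≥ 1   (nickel)
  2.5x1 + 68.6x2 + 32.7x3 ≥ 45.1   (carbon)
  1x1 + 1x3 ≥ 2   (chromium)
  3x1 + 10x2 + 22x3 ≥ 14   (silicon)
  x1, x2, x3 ≥ 0.
At the optimum only steel scrap, cast iron scrap are positive (ferromanganese = 0). There the carbon and chromium constraints are tight.
That vertex is x1 = 0.6722, x3 = 1.328.
Total cost: 0.48·0.6722 + 0.55·1.328 = 1.0531.

£1.05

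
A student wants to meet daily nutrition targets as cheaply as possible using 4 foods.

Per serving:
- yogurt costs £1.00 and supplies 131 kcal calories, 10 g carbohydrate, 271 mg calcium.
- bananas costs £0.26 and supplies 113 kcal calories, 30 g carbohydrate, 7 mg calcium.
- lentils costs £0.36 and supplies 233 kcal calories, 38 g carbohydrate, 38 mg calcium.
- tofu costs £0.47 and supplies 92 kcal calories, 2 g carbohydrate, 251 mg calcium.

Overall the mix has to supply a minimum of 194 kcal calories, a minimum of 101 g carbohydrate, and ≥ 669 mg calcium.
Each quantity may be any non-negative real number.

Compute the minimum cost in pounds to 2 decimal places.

Set it up as a linear program. Let x1 = servings of yogurt, x2 = servings of bananas, x3 = servings of lentils, x4 = servings of tofu.
Minimize 1x1 + 0.26x2 + 0.36x3 + 0.47x4 s.t.:
  131x1 + 113x2 + 233x3 + 92x4 ≥ 194   (calories)
  10x1 + 30x2 + 38x3 + 2x4 ≥ 101   (carbohydrate)
  271x1 + 7x2 + 38x3 + 251x4 ≥ 669   (calcium)
  x1, x2, x3, x4 ≥ 0.
The optimal basis is {lentils, tofu}; yogurt, bananas drop out. There the carbohydrate and calcium constraints are tight.
Optimal quantities: lentils = 2.538 servings, tofu = 2.281 servings.
Hence cost = 0.36·2.538 + 0.47·2.281 = £1.9858.

£1.99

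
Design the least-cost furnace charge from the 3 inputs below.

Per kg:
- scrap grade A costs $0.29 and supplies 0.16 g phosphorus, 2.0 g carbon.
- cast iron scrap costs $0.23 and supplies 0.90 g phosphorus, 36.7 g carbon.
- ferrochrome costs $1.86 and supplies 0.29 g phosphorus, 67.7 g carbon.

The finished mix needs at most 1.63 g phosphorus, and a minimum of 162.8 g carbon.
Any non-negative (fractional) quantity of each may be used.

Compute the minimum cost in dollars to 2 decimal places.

This is a linear program. Let x1 = kg of scrap grade A, x2 = kg of cast iron scrap, x3 = kg of ferrochrome.
Minimise 0.29x1 + 0.23x2 + 1.86x3 with:
  0.16x1 + 0.9x2 + 0.29x3 ≤ 1.63   (phosphorus)
  2x1 + 36.7x2 + 67.7x3 ≥ 162.8   (carbon)
  x1, x2, x3 ≥ 0.
The minimum-cost mix takes nothing from scrap grade A — only cast iron scrap, ferrochrome. There the phosphorus and carbon constraints are tight.
So cast iron scrap = 1.256 kg, ferrochrome = 1.724 kg.
Total cost: 0.23·1.256 + 1.86·1.724 = 3.4955.

$3.50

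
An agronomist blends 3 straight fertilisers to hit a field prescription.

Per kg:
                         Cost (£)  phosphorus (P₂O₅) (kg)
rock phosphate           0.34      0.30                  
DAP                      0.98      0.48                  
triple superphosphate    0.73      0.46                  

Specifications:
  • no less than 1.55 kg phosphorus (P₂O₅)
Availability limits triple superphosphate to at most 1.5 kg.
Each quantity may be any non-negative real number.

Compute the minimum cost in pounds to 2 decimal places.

Let x1 = kg of rock phosphate, x2 = kg of DAP, x3 = kg of triple superphosphate.
min 0.34x1 + 0.98x2 + 0.73x3 s.t.:
  0.3x1 + 0.48x2 + 0.46x3 ≥ 1.55   (phosphorus (P₂O₅))
  x3 ≤ 1.5
  x1, x2, x3 ≥ 0.
The minimum-cost mix takes nothing from DAP, triple superphosphate — only rock phosphate. The phosphorus (P₂O₅) requirement is met with equality.
So rock phosphate = 5.167 kg.
Objective = 0.34·5.167 = 1.7568.

£1.76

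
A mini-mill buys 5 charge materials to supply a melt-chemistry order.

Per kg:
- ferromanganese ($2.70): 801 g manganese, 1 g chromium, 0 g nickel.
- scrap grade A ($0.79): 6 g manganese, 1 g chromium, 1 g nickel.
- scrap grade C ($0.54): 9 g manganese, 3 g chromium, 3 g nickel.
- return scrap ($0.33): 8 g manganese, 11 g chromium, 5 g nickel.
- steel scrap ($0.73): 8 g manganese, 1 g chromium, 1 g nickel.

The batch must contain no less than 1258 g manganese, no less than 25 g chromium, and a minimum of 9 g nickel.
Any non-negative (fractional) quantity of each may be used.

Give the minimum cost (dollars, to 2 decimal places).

Let x1 = kg of ferromanganese, x2 = kg of scrap grade A, x3 = kg of scrap grade C, x4 = kg of return scrap, x5 = kg of steel scrap.
Minimize 2.7x1 + 0.79x2 + 0.54x3 + 0.33x4 + 0.73x5 subject to:
  801x1 + 6x2 + 9x3 + 8x4 + 8x5 ≥ 1258   (manganese)
  1x1 + 1x2 + 3x3 + 11x4 + 1x5 ≥ 25   (chromium)
  1x2 + 3x3 + 5x4 + 1x5 ≥ 9   (nickel)
  x1, x2, x3, x4, x5 ≥ 0.
The cheapest feasible vertex uses only ferromanganese, return scrap; scrap grade A, scrap grade C, steel scrap are not used. The manganese and chromium requirements are met with equality.
That vertex is x1 = 1.549, x4 = 2.132.
Total cost: 2.7·1.549 + 0.33·2.132 = 4.8859.

$4.89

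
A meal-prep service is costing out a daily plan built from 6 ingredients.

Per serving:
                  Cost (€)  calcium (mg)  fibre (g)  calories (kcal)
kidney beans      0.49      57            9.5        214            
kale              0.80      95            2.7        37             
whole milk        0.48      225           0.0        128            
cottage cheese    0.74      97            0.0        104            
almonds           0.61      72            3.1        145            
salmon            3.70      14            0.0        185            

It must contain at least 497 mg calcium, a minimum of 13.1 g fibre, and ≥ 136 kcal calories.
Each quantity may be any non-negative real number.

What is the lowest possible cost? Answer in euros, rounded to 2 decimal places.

Treat it as an LP. Let x1 = servings of kidney beans, x2 = servings of kale, x3 = servings of whole milk, x4 = servings of cottage cheese, x5 = servings of almonds, x6 = servings of salmon.
Minimise 0.49x1 + 0.8x2 + 0.48x3 + 0.74x4 + 0.61x5 + 3.7x6 s.t.:
  57x1 + 95x2 + 225x3 + 97x4 + 72x5 + 14x6 ≥ 497   (calcium)
  9.5x1 + 2.7x2 + 3.1x5 ≥ 13.1   (fibre)
  214x1 + 37x2 + 128x3 + 104x4 + 145x5 + 185x6 ≥ 136   (calories)
  x1, x2, x3, x4, x5, x6 ≥ 0.
The minimum-cost mix takes nothing from kale, cottage cheese, almonds, salmon — only kidney beans, whole milk. There the calcium and fibre constraints are tight.
So kidney beans = 1.379 servings, whole milk = 1.86 servings.
Cost = 0.49·1.379 + 0.48·1.86 = 1.5685.

€1.57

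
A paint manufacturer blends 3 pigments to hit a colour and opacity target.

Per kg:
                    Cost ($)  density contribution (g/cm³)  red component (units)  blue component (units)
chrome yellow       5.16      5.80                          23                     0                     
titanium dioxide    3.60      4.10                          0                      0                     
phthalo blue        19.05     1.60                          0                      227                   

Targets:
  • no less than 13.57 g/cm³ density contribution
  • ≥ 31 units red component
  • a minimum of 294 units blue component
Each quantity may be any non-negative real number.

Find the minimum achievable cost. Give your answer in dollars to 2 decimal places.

This is a linear program. Let x1 = kg of chrome yellow, x2 = kg of titanium dioxide, x3 = kg of phthalo blue.
Minimize 5.16x1 + 3.6x2 + 19.05x3 with:
  5.8x1 + 4.1x2 + 1.6x3 ≥ 13.57   (density contribution)
  23x1 ≥ 31   (red component)
  227x3 ≥ 294   (blue component)
  x1, x2, x3 ≥ 0.
All 3 inputs are positive at the optimum. Binding constraints: density contribution, red component, blue component.
So chrome yellow = 1.348 kg, titanium dioxide = 0.8976 kg, phthalo blue = 1.295 kg.
Total cost: 5.16·1.348 + 3.6·0.8976 + 19.05·1.295 = 34.8568.

$34.86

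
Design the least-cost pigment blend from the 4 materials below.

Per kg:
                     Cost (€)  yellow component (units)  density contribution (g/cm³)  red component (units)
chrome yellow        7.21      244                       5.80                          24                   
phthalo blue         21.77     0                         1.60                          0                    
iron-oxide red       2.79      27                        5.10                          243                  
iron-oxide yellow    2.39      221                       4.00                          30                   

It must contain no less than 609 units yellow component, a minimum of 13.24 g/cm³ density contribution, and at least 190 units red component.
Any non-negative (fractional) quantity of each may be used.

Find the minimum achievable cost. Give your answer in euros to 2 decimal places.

€7.79

Let x1 = kg of chrome yellow, x2 = kg of phthalo blue, x3 = kg of iron-oxide red, x4 = kg of iron-oxide yellow.
min 7.21x1 + 21.77x2 + 2.79x3 + 2.39x4 subject to:
  244x1 + 27x3 + 221x4 ≥ 609   (yellow component)
  5.8x1 + 1.6x2 + 5.1x3 + 4x4 ≥ 13.24   (density contribution)
  24x1 + 243x3 + 30x4 ≥ 190   (red component)
  x1, x2, x3, x4 ≥ 0.
The minimum-cost mix takes nothing from chrome yellow, phthalo blue — only iron-oxide red, iron-oxide yellow. The yellow component and density contribution requirements are met with equality.
Optimal quantities: iron-oxide red = 0.4809 kg, iron-oxide yellow = 2.697 kg.
Objective = 2.79·0.4809 + 2.39·2.697 = 7.7875.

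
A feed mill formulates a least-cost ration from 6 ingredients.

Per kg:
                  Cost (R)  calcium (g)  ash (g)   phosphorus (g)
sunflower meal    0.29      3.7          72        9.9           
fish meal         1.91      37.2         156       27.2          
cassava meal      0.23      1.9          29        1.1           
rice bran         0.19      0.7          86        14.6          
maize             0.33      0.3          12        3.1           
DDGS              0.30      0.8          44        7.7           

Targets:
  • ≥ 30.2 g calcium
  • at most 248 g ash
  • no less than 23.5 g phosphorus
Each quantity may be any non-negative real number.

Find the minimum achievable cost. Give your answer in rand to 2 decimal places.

R1.57

This is a linear program. Let x1 = kg of sunflower meal, x2 = kg of fish meal, x3 = kg of cassava meal, x4 = kg of rice bran, x5 = kg of maize, x6 = kg of DDGS.
Minimize 0.29x1 + 1.91x2 + 0.23x3 + 0.19x4 + 0.33x5 + 0.3x6 with:
  3.7x1 + 37.2x2 + 1.9x3 + 0.7x4 + 0.3x5 + 0.8x6 ≥ 30.2   (calcium)
  72x1 + 156x2 + 29x3 + 86x4 + 12x5 + 44x6 ≤ 248   (ash)
  9.9x1 + 27.2x2 + 1.1x3 + 14.6x4 + 3.1x5 + 7.7x6 ≥ 23.5   (phosphorus)
  x1, x2, x3, x4, x5, x6 ≥ 0.
The cheapest feasible vertex uses only fish meal, rice bran; sunflower meal, cassava meal, maize, DDGS are not used. There the calcium and phosphorus constraints are tight.
So fish meal = 0.8099 kg, rice bran = 0.1007 kg.
Objective = 1.91·0.8099 + 0.19·0.1007 = 1.5660.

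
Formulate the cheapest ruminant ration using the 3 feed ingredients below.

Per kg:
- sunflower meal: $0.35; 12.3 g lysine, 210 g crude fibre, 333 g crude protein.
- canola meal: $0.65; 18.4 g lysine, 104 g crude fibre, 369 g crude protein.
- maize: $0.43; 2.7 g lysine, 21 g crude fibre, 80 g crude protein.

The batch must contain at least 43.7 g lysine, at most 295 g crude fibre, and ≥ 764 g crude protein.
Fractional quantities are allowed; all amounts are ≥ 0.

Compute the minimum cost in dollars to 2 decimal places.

This is a linear program. Let x1 = kg of sunflower meal, x2 = kg of canola meal, x3 = kg of maize.
Minimize 0.35x1 + 0.65x2 + 0.43x3 with:
  12.3x1 + 18.4x2 + 2.7x3 ≥ 43.7   (lysine)
  210x1 + 104x2 + 21x3 ≤ 295   (crude fibre)
  333x1 + 369x2 + 80x3 ≥ 764   (crude protein)
  x1, x2, x3 ≥ 0.
The optimal basis is {sunflower meal, canola meal}; maize drops out. There the lysine and crude fibre constraints are tight.
Solving gives x1 = 0.34169, x2 = 2.1466.
Cost = 0.35·0.34169 + 0.65·2.1466 = 1.5149.

$1.51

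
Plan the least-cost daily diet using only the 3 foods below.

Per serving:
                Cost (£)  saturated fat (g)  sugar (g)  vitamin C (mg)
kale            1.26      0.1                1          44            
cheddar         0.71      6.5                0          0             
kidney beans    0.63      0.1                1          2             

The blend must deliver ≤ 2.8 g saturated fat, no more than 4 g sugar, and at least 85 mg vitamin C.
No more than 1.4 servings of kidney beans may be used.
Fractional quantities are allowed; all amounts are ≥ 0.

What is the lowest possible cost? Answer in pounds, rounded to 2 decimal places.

Treat it as an LP. Let x1 = servings of kale, x2 = servings of cheddar, x3 = servings of kidney beans.
Minimize 1.26x1 + 0.71x2 + 0.63x3 subject to:
  0.1x1 + 6.5x2 + 0.1x3 ≤ 2.8   (saturated fat)
  1x1 + 1x3 ≤ 4   (sugar)
  44x1 + 2x3 ≥ 85   (vitamin C)
  x3 ≤ 1.4
  x1, x2, x3 ≥ 0.
The cheapest feasible vertex uses only kale; cheddar, kidney beans are not used. The vitamin C requirement is met with equality.
Solving gives x1 = 1.932.
Hence cost = 1.26·1.932 = £2.4343.

£2.43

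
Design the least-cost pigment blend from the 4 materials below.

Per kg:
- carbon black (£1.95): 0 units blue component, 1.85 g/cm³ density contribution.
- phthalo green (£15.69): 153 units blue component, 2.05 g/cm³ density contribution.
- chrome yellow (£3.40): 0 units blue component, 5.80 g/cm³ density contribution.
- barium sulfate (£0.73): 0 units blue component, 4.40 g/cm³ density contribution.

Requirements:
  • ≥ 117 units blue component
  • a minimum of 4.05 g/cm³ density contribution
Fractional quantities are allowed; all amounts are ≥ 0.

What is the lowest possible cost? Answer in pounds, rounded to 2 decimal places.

Treat it as an LP. Let x1 = kg of carbon black, x2 = kg of phthalo green, x3 = kg of chrome yellow, x4 = kg of barium sulfate.
min 1.95x1 + 15.69x2 + 3.4x3 + 0.73x4 subject to:
  153x2 ≥ 117   (blue component)
  1.85x1 + 2.05x2 + 5.8x3 + 4.4x4 ≥ 4.05   (density contribution)
  x1, x2, x3, x4 ≥ 0.
The cheapest feasible vertex uses only phthalo green, barium sulfate; carbon black, chrome yellow are not used. Binding constraints: blue component and density contribution.
Solving gives x2 = 0.7647, x4 = 0.5642.
Cost = 15.69·0.7647 + 0.73·0.5642 = 12.4100.

£12.41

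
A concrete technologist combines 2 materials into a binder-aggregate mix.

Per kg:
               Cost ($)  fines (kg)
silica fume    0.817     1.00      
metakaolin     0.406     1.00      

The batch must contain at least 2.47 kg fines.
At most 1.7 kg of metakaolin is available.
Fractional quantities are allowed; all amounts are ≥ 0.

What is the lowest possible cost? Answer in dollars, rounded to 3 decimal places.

This is a linear program. Let x1 = kg of silica fume, x2 = kg of metakaolin.
Minimise 0.817x1 + 0.406x2 s.t.:
  1x1 + 1x2 ≥ 2.47   (fines)
  x2 ≤ 1.7
  x1, x2 ≥ 0.
Both inputs are positive at the optimum. The fines and the metakaolin cap requirements are met with equality.
So silica fume = 0.77 kg, metakaolin = 1.7 kg.
Cost = 0.817·0.77 + 0.406·1.7 = 1.31929.

$1.319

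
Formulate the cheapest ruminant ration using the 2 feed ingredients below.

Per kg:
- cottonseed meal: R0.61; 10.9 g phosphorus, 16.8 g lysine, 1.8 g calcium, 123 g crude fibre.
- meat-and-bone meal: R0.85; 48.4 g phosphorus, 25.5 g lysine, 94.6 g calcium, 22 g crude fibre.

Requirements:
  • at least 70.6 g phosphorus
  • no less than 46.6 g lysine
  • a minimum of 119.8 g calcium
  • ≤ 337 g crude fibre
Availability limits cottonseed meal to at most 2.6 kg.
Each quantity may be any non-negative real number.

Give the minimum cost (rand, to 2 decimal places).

R1.55

Set it up as a linear program. Let x1 = kg of cottonseed meal, x2 = kg of meat-and-bone meal.
min 0.61x1 + 0.85x2 s.t.:
  10.9x1 + 48.4x2 ≥ 70.6   (phosphorus)
  16.8x1 + 25.5x2 ≥ 46.6   (lysine)
  1.8x1 + 94.6x2 ≥ 119.8   (calcium)
  123x1 + 22x2 ≤ 337   (crude fibre)
  x1 ≤ 2.6
  x1, x2 ≥ 0.
The minimum-cost mix takes nothing from cottonseed meal — only meat-and-bone meal. Binding constraint: lysine.
Solving gives x2 = 1.827.
Objective = 0.85·1.827 = 1.5530.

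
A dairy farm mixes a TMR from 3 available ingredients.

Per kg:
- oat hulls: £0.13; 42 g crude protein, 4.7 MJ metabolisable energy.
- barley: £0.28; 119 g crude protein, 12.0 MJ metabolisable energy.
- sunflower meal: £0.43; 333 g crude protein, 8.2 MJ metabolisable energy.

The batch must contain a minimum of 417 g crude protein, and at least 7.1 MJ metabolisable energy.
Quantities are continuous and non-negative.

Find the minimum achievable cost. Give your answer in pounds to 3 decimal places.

£0.538

Let x1 = kg of oat hulls, x2 = kg of barley, x3 = kg of sunflower meal.
min 0.13x1 + 0.28x2 + 0.43x3 with:
  42x1 + 119x2 + 333x3 ≥ 417   (crude protein)
  4.7x1 + 12x2 + 8.2x3 ≥ 7.1   (metabolisable energy)
  x1, x2, x3 ≥ 0.
The minimum-cost mix takes nothing from oat hulls, barley — only sunflower meal. Binding constraint: crude protein.
Optimal quantities: sunflower meal = 1.252 kg.
Objective = 0.43·1.252 = 0.53836.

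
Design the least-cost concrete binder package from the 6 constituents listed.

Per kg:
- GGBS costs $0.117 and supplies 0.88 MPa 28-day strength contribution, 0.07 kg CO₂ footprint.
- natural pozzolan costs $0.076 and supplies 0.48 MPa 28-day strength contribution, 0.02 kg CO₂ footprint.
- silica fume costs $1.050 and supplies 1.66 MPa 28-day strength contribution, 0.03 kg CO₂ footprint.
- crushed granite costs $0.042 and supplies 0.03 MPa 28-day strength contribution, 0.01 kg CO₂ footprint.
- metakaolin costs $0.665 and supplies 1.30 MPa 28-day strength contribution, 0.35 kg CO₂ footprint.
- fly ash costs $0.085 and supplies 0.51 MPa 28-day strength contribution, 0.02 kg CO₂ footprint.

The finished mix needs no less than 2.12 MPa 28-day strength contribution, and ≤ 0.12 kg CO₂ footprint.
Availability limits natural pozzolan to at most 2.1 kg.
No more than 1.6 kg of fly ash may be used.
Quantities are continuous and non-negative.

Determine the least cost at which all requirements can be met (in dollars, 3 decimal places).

$0.316

Let x1 = kg of GGBS, x2 = kg of natural pozzolan, x3 = kg of silica fume, x4 = kg of crushed granite, x5 = kg of metakaolin, x6 = kg of fly ash.
min 0.117x1 + 0.076x2 + 1.05x3 + 0.042x4 + 0.665x5 + 0.085x6 s.t.:
  0.88x1 + 0.48x2 + 1.66x3 + 0.03x4 + 1.3x5 + 0.51x6 ≥ 2.12   (28-day strength contribution)
  0.07x1 + 0.02x2 + 0.03x3 + 0.01x4 + 0.35x5 + 0.02x6 ≤ 0.12   (CO₂ footprint)
  x2 ≤ 2.1
  x6 ≤ 1.6
  x1, x2, x3, x4, x5, x6 ≥ 0.
The cheapest feasible vertex uses only GGBS, natural pozzolan, fly ash; silica fume, crushed granite, metakaolin are not used. There the 28-day strength contribution, CO₂ footprint, the natural pozzolan cap constraints are tight.
Solving gives x1 = 0.9691, x2 = 2.1, x6 = 0.5083.
Cost = 0.117·0.9691 + 0.076·2.1 + 0.085·0.5083 = 0.31619.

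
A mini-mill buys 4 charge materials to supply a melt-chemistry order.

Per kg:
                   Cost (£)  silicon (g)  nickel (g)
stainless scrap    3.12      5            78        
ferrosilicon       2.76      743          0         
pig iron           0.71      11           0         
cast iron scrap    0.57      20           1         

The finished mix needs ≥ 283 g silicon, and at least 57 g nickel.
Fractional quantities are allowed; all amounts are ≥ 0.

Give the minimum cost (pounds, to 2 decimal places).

Treat it as an LP. Let x1 = kg of stainless scrap, x2 = kg of ferrosilicon, x3 = kg of pig iron, x4 = kg of cast iron scrap.
Minimize 3.12x1 + 2.76x2 + 0.71x3 + 0.57x4 subject to:
  5x1 + 743x2 + 11x3 + 20x4 ≥ 283   (silicon)
  78x1 + 1x4 ≥ 57   (nickel)
  x1, x2, x3, x4 ≥ 0.
At the optimum only stainless scrap, ferrosilicon are positive (pig iron, cast iron scrap = 0). Binding constraints: silicon and nickel.
That vertex is x1 = 0.7308, x2 = 0.376.
Total cost: 3.12·0.7308 + 2.76·0.376 = 3.3179.

£3.32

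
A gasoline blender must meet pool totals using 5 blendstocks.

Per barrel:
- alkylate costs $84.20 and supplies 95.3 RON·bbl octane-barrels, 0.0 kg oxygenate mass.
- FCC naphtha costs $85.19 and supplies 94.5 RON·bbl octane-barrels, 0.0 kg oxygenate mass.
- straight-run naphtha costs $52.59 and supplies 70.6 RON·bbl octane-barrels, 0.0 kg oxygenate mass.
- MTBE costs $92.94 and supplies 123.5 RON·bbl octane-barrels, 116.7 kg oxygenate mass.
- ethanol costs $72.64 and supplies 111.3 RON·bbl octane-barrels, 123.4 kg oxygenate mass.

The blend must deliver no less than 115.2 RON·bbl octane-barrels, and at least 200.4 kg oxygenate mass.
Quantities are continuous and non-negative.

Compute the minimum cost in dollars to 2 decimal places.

Let x1 = barrels of alkylate, x2 = barrels of FCC naphtha, x3 = barrels of straight-run naphtha, x4 = barrels of MTBE, x5 = barrels of ethanol.
min 84.2x1 + 85.19x2 + 52.59x3 + 92.94x4 + 72.64x5 with:
  95.3x1 + 94.5x2 + 70.6x3 + 123.5x4 + 111.3x5 ≥ 115.2   (octane-barrels)
  116.7x4 + 123.4x5 ≥ 200.4   (oxygenate mass)
  x1, x2, x3, x4, x5 ≥ 0.
The minimum-cost mix takes nothing from alkylate, FCC naphtha, straight-run naphtha, MTBE — only ethanol. Binding constraint: oxygenate mass.
Solving gives x5 = 1.624.
Objective = 72.64·1.624 = 117.9674.

$117.97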